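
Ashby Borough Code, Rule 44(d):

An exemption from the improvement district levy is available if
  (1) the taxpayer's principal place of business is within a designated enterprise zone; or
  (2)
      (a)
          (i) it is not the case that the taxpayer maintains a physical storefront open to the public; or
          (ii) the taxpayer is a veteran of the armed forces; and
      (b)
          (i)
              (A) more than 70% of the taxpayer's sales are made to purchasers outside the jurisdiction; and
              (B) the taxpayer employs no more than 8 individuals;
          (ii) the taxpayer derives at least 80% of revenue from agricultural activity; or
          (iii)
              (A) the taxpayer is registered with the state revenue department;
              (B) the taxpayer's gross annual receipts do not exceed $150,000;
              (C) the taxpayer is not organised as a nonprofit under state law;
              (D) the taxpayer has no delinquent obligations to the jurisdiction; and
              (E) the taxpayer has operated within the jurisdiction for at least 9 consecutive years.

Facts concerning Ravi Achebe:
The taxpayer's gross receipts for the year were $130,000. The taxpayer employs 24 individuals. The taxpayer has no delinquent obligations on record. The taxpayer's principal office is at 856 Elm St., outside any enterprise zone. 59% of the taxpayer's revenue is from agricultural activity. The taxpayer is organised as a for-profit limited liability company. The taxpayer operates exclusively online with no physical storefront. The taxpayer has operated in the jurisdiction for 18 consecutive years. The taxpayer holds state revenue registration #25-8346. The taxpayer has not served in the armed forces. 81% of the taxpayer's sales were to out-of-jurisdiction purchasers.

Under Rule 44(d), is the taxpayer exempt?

(1) in enterprise zone — not satisfied.
(i) not (has storefront) — satisfied.
(ii) veteran — fails.
So (a) is satisfied (T OR F).
(A) >70% out-of-jur. sales — satisfied.
(B) ≤ 8 employees — not satisfied.
(i) = T AND F = false.
(ii) ≥80% agricultural — fails.
(A) state-registered — met.
(B) receipts ≤ $150,000 — holds.
(C) not (nonprofit) — met.
(D) no delinquency — holds.
(E) ≥ 9 yrs in jurisdiction — met.
So (iii) is satisfied (T AND T AND T AND T AND T).
(b): F OR F OR T → true.
(2): T AND T → true.
Overall = F OR T = true.

Yes — exempt.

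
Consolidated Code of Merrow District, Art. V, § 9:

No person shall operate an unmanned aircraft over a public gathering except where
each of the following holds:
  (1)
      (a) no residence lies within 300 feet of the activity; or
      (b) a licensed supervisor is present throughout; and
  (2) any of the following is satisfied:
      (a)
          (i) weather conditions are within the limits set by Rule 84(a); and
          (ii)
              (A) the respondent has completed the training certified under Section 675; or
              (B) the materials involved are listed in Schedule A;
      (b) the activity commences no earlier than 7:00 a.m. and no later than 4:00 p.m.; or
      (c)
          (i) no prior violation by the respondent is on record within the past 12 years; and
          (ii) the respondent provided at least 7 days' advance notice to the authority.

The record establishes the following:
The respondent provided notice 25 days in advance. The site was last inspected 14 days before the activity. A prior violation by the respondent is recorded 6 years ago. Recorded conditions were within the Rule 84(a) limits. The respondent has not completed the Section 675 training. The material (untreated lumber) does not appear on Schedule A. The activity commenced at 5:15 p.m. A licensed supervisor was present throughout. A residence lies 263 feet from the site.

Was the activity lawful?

No — unlawful.

(a) no residence in 300 ft — not met.
(b) supervisor present — met.
(1) = F OR T = true.
(i) weather ok — met.
(A) training certified — not met.
(B) Schedule A material — fails.
(ii): F OR F → false.
(a) = T AND F = false.
(b) start within hours — not satisfied.
(i) no prior violation — not met.
(ii) ≥7 days' notice — met.
(c): F AND T → false.
So (2) is not satisfied (F OR F OR F).
So Overall is not satisfied (T AND F).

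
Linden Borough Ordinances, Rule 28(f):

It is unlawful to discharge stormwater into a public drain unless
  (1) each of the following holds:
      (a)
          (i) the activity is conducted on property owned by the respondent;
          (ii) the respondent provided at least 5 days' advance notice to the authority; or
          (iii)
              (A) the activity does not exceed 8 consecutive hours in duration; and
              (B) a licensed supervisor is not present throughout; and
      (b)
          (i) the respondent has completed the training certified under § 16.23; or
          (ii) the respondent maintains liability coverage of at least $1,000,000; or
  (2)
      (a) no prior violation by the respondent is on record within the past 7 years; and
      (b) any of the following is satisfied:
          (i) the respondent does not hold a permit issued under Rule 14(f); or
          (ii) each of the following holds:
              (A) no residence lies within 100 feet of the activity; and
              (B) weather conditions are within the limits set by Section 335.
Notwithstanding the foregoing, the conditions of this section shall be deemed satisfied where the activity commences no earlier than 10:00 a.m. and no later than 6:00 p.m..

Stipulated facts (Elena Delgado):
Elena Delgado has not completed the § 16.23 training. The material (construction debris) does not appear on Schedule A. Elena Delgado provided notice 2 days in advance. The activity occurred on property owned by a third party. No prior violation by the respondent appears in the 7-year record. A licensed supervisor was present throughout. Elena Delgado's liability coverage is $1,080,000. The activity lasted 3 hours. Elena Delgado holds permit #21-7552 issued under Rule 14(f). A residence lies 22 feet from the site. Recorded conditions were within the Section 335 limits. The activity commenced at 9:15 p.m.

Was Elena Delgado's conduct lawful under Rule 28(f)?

(i) own property — fails.
(ii) ≥5 days' notice — not met.
(A) ≤ 8 hrs duration — holds.
(B) not (supervisor present) — not satisfied.
(iii): T AND F → false.
(a): F OR F OR F → false.
(i) training certified — fails.
(ii) coverage ≥ $1,000,000 — holds.
(b): F OR T → true.
(1): F AND T → false.
(a) no prior violation — satisfied.
(i) not (holds permit) — not met.
(A) no residence in 100 ft — fails.
(B) weather ok — holds.
So (ii) is not satisfied (F AND T).
(b) = F OR F = false.
So (2) is not satisfied (T AND F).
Overall = F OR F = false.
Exception (start within hours) — not satisfied.
Result: main false OR exception false → false.

No — unlawful.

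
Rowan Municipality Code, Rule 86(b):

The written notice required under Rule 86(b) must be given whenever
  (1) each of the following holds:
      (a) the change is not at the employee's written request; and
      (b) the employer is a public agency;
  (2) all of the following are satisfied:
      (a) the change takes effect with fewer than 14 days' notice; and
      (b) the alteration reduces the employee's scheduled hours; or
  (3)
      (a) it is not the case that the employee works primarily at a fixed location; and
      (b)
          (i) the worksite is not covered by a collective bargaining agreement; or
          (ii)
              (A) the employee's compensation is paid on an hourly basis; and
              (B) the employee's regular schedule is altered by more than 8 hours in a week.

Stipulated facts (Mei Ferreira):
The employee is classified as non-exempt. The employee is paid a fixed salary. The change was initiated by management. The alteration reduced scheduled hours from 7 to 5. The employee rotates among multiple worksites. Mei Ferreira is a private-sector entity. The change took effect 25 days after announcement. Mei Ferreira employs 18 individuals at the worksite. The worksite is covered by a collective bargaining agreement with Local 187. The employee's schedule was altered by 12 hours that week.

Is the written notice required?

(a) not employee-requested — met.
(b) public agency — not satisfied.
(1): T AND F → false.
(a) < 14 days' notice — not satisfied.
(b) hours reduced — satisfied.
(2) = F AND T = false.
(a) not (fixed location) — holds.
(i) no CBA — not satisfied.
(A) hourly-paid — fails.
(B) schedule shift > 8h — met.
(ii): F AND T → false.
(b): F OR F → false.
So (3) is not satisfied (T AND F).
Overall = F OR F OR F = false.

No — not required.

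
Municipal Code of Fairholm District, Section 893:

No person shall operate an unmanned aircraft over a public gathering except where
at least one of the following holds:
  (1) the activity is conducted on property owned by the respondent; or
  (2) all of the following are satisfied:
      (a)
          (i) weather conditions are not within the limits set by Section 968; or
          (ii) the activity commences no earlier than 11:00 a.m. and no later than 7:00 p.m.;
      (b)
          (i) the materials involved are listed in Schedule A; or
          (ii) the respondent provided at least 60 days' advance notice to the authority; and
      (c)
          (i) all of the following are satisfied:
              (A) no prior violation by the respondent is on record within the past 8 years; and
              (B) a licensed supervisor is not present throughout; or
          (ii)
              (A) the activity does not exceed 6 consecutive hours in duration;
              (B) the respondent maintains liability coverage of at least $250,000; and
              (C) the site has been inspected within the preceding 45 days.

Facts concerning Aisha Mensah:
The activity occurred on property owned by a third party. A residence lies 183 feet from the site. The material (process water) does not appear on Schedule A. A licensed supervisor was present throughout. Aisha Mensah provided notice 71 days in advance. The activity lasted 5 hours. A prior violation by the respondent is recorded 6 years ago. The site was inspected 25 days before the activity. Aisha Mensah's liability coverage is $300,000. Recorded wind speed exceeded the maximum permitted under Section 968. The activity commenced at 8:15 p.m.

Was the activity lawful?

(1) own property — not satisfied.
(i) not (weather ok) — satisfied.
(ii) start within hours — not met.
So (a) is satisfied (T OR F).
(i) Schedule A material — not met.
(ii) ≥60 days' notice — met.
(b): F OR T → true.
(A) no prior violation — not satisfied.
(B) not (supervisor present) — not met.
(i) = F AND F = false.
(A) ≤ 6 hrs duration — holds.
(B) coverage ≥ $250,000 — holds.
(C) site inspected — satisfied.
(ii): T AND T AND T → true.
(c) = F OR T = true.
So (2) is satisfied (T AND T AND T).
Overall: F OR T → true.

Yes — lawful.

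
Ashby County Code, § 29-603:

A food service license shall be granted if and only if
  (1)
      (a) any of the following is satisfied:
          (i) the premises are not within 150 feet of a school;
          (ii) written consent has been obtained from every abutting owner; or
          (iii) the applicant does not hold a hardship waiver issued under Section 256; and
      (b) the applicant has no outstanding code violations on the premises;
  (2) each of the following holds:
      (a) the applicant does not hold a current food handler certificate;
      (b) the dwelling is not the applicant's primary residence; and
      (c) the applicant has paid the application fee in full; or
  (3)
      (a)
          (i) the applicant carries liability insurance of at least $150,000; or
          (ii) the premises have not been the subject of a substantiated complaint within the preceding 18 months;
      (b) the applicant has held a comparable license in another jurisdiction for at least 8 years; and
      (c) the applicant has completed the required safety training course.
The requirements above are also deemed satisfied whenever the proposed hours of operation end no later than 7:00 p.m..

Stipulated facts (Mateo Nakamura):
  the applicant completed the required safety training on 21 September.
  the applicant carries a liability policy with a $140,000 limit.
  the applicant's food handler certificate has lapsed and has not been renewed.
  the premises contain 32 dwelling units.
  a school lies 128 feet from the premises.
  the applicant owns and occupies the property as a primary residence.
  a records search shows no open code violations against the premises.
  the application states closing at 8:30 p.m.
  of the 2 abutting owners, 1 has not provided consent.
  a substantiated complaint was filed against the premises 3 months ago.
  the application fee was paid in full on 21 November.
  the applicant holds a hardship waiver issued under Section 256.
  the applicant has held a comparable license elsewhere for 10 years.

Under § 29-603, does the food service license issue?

(i) ≥150 ft from school — not satisfied.
(ii) all abutters consent — not met.
(iii) not (hardship waiver) — fails.
(a): F OR F OR F → false.
(b) no code violations — met.
(1): F AND T → false.
(a) not (food handler cert.) — holds.
(b) not (primary residence) — fails.
(c) fee paid — met.
So (2) is not satisfied (T AND F AND T).
(i) insurance ≥ $150,000 — not met.
(ii) no complaint in 18 mo. — not met.
(a) = F OR F = false.
(b) prior license ≥ 8 yr — holds.
(c) safety training — met.
(3) = F AND T AND T = false.
Overall: F OR F OR F → false.
Exception (closes by 7 p.m.) — not satisfied.
Result: main false OR exception false → false.

No — denied.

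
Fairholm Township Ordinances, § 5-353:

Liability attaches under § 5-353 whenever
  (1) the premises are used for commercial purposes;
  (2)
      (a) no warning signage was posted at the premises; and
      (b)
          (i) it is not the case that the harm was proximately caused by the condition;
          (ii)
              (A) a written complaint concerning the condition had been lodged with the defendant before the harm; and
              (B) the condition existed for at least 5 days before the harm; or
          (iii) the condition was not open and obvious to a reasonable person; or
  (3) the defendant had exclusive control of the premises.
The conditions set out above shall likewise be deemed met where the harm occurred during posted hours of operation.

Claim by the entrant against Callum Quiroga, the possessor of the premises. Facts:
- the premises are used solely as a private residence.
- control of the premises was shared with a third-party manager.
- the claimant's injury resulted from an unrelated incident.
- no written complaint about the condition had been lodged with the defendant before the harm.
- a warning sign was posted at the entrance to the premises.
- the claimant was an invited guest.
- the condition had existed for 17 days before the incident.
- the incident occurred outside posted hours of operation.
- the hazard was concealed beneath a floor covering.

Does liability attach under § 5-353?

No — not liable.

(1) commercial use — not met.
(a) no signage posted — not satisfied.
(i) not (proximate cause) — satisfied.
(A) complaint lodged — not met.
(B) condition ≥5 days old — satisfied.
(ii): F AND T → false.
(iii) not open/obvious — satisfied.
(b): T OR F OR T → true.
(2) = F AND T = false.
(3) exclusive control — not met.
So Overall is not satisfied (F OR F OR F).
Exception (during posted hours) — not satisfied.
Result: main false OR exception false → false.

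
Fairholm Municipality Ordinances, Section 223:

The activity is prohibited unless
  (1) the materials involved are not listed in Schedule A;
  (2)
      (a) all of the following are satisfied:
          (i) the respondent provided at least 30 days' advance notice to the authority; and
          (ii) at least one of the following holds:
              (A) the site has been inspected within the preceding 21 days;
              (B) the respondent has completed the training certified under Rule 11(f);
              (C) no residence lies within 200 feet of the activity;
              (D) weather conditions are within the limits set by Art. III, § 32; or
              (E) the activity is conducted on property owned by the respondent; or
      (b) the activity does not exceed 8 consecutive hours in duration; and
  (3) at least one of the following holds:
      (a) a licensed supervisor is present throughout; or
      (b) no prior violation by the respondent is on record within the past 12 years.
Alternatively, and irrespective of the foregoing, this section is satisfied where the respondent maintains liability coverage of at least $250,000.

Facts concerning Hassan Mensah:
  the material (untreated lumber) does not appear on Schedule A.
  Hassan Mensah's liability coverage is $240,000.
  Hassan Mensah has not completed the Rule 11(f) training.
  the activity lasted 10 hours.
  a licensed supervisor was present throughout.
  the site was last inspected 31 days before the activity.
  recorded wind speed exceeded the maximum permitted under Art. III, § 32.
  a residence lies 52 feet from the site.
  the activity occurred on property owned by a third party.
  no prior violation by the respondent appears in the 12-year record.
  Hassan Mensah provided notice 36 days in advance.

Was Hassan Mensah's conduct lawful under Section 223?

(1) not (Schedule A material) — holds.
(i) ≥30 days' notice — satisfied.
(A) site inspected — fails.
(B) training certified — not met.
(C) no residence in 200 ft — not satisfied.
(D) weather ok — not met.
(E) own property — fails.
So (ii) is not satisfied (F OR F OR F OR F OR F).
(a) = T AND F = false.
(b) ≤ 8 hrs duration — fails.
(2): F OR F → false.
(a) supervisor present — met.
(b) no prior violation — met.
(3): T OR T → true.
Overall: T AND F AND T → false.
Exception (coverage ≥ $250,000) — not satisfied.
Result: main false OR exception false → false.

No — unlawful.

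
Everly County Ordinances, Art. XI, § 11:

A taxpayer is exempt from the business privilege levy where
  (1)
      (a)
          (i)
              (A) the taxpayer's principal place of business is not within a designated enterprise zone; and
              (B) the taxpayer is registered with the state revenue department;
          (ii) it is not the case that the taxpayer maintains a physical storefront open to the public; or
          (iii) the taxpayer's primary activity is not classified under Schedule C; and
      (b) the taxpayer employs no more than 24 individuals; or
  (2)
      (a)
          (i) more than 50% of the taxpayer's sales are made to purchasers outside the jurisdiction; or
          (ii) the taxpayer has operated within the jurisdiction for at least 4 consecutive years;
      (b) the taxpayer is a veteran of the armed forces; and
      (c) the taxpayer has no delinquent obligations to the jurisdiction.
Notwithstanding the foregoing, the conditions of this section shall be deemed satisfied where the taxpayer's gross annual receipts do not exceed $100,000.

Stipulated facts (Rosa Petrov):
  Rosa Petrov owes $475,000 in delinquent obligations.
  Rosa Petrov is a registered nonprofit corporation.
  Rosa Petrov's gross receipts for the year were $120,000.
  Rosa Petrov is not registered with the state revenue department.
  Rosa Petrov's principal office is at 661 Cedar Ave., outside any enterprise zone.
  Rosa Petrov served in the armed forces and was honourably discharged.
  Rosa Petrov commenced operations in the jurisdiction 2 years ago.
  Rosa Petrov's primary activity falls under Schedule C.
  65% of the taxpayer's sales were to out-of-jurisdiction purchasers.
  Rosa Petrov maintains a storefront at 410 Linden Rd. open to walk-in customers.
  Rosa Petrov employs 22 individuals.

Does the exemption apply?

(A) not (in enterprise zone) — satisfied.
(B) state-registered — not met.
So (i) is not satisfied (T AND F).
(ii) not (has storefront) — not met.
(iii) not (Schedule C activity) — not satisfied.
So (a) is not satisfied (F OR F OR F).
(b) ≤ 24 employees — satisfied.
So (1) is not satisfied (F AND T).
(i) >50% out-of-jur. sales — satisfied.
(ii) ≥ 4 yrs in jurisdiction — not satisfied.
(a) = T OR F = true.
(b) veteran — satisfied.
(c) no delinquency — not met.
(2) = T AND T AND F = false.
Overall: F OR F → false.
Exception (receipts ≤ $100,000) — not satisfied.
Result: main false OR exception false → false.

No — not exempt.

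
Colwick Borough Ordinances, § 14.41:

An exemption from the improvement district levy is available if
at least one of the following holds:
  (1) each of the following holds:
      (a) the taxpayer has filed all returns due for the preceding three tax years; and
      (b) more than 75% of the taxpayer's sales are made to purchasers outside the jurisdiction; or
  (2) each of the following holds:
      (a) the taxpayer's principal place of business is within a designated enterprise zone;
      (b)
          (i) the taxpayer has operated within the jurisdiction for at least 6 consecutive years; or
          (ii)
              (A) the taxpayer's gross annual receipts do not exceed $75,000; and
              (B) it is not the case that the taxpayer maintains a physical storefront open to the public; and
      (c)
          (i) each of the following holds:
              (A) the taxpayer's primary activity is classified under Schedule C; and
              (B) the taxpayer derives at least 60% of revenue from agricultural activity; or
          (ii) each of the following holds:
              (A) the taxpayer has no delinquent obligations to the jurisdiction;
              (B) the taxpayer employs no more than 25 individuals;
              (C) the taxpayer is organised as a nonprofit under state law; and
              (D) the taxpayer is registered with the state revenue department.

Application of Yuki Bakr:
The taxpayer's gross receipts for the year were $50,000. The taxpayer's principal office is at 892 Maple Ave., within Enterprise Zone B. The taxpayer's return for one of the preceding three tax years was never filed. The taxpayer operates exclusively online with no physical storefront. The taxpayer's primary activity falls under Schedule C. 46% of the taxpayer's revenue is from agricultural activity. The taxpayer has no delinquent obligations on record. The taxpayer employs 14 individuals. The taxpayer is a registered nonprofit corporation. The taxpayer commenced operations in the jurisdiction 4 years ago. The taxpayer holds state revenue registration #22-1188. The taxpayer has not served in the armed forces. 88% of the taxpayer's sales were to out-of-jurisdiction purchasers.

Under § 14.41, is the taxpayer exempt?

Yes — exempt.

(a) returns current — not satisfied.
(b) >75% out-of-jur. sales — satisfied.
So (1) is not satisfied (F AND T).
(a) in enterprise zone — satisfied.
(i) ≥ 6 yrs in jurisdiction — not met.
(A) receipts ≤ $75,000 — satisfied.
(B) not (has storefront) — satisfied.
(ii) = T AND T = true.
(b): F OR T → true.
(A) Schedule C activity — satisfied.
(B) ≥60% agricultural — fails.
So (i) is not satisfied (T AND F).
(A) no delinquency — met.
(B) ≤ 25 employees — met.
(C) nonprofit — holds.
(D) state-registered — satisfied.
(ii) = T AND T AND T AND T = true.
(c) = F OR T = true.
(2): T AND T AND T → true.
Overall = F OR T = true.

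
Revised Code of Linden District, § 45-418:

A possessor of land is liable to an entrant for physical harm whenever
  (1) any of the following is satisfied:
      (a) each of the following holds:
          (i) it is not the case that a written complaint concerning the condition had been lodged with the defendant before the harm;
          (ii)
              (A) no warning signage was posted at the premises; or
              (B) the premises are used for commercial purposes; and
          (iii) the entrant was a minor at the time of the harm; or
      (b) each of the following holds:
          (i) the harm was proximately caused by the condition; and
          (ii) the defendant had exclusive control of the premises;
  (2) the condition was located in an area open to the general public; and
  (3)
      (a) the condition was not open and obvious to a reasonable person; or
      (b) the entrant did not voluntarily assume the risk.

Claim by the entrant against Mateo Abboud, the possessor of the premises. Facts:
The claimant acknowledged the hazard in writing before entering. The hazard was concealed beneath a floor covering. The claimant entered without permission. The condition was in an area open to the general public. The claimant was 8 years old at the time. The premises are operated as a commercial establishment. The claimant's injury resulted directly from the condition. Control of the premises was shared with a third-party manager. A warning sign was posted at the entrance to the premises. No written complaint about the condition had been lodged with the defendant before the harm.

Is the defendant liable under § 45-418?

Yes — liable.

(i) not (complaint lodged) — satisfied.
(A) no signage posted — fails.
(B) commercial use — satisfied.
(ii) = F OR T = true.
(iii) entrant a minor — holds.
So (a) is satisfied (T AND T AND T).
(i) proximate cause — holds.
(ii) exclusive control — not satisfied.
So (b) is not satisfied (T AND F).
(1) = T OR F = true.
(2) public area — met.
(a) not open/obvious — met.
(b) no assumed risk — not satisfied.
(3): T OR F → true.
So Overall is satisfied (T AND T AND T).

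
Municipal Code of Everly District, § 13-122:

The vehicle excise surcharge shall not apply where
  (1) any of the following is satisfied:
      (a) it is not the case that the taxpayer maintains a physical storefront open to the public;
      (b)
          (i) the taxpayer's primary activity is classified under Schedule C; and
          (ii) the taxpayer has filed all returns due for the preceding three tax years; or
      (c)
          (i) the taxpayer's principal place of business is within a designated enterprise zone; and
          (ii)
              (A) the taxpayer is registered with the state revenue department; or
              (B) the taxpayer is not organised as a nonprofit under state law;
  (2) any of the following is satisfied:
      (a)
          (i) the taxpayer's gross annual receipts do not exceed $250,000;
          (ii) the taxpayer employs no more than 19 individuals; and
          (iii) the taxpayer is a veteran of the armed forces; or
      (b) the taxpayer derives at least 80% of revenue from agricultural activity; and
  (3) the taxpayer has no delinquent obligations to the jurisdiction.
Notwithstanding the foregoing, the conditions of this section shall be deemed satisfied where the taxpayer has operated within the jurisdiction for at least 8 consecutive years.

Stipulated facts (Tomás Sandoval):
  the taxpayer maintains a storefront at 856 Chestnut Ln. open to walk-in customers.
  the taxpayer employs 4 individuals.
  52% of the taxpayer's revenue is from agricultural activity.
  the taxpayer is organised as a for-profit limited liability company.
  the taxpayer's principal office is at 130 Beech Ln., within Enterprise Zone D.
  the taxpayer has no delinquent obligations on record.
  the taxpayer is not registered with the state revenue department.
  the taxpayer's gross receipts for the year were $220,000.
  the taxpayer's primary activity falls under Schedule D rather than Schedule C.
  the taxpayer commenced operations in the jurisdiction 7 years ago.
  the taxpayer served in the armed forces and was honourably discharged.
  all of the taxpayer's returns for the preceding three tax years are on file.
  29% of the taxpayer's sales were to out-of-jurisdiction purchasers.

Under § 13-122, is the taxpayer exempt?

Yes — exempt.

(a) not (has storefront) — fails.
(i) Schedule C activity — not met.
(ii) returns current — satisfied.
So (b) is not satisfied (F AND T).
(i) in enterprise zone — holds.
(A) state-registered — not met.
(B) not (nonprofit) — holds.
So (ii) is satisfied (F OR T).
So (c) is satisfied (T AND T).
(1): F OR F OR T → true.
(i) receipts ≤ $250,000 — met.
(ii) ≤ 19 employees — met.
(iii) veteran — satisfied.
(a) = T AND T AND T = true.
(b) ≥80% agricultural — not met.
(2): T OR F → true.
(3) no delinquency — holds.
Overall: T AND T AND T → true.
Exception (≥ 8 yrs in jurisdiction) — not satisfied.
Result: main true OR exception false → true.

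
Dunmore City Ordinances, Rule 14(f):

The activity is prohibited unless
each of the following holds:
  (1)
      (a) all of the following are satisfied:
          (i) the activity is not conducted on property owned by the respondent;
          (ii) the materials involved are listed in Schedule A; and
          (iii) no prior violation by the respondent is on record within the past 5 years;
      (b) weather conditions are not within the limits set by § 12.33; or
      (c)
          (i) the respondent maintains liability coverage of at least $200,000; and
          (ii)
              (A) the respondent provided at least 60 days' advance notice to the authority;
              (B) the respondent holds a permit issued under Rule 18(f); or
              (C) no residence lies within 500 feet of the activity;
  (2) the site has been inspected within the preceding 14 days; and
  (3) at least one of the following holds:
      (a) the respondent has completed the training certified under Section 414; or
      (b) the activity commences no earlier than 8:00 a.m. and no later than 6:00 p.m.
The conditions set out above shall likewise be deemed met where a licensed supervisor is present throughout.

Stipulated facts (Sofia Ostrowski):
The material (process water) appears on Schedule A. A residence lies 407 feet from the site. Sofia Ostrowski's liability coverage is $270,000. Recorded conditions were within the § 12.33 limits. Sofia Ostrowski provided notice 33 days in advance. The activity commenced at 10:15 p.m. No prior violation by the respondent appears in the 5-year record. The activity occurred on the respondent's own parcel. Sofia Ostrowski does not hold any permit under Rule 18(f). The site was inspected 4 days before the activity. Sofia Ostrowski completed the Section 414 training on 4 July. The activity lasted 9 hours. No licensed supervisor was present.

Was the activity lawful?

No — unlawful.

(i) not (own property) — fails.
(ii) Schedule A material — met.
(iii) no prior violation — met.
So (a) is not satisfied (F AND T AND T).
(b) not (weather ok) — not satisfied.
(i) coverage ≥ $200,000 — satisfied.
(A) ≥60 days' notice — not satisfied.
(B) holds permit — not satisfied.
(C) no residence in 500 ft — not met.
(ii) = F OR F OR F = false.
(c): T AND F → false.
(1) = F OR F OR F = false.
(2) site inspected — holds.
(a) training certified — holds.
(b) start within hours — not met.
(3): T OR F → true.
Overall = F AND T AND T = false.
Exception (supervisor present) — not satisfied.
Result: main false OR exception false → false.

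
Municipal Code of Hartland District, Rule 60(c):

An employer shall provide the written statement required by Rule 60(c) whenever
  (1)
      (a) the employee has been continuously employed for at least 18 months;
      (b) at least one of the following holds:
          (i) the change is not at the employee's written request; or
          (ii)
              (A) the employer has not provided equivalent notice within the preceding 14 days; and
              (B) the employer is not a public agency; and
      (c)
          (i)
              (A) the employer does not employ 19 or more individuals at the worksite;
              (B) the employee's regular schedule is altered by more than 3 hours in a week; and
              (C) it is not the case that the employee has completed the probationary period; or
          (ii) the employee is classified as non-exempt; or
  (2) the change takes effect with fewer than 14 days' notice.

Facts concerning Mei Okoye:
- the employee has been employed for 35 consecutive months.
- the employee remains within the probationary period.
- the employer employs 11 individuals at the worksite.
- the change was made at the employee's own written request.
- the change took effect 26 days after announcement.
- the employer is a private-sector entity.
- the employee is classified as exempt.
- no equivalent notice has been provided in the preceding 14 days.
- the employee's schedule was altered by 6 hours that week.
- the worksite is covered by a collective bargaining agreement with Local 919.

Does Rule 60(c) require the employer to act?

Yes — required.

(a) tenure ≥ 18 mo. — met.
(i) not employee-requested — not met.
(A) no recent notice — satisfied.
(B) not (public agency) — satisfied.
(ii) = T AND T = true.
So (b) is satisfied (F OR T).
(A) not (≥ 19 at site) — satisfied.
(B) schedule shift > 3h — met.
(C) not (past probation) — met.
(i) = T AND T AND T = true.
(ii) non-exempt — fails.
(c): T OR F → true.
So (1) is satisfied (T AND T AND T).
(2) < 14 days' notice — fails.
Overall: T OR F → true.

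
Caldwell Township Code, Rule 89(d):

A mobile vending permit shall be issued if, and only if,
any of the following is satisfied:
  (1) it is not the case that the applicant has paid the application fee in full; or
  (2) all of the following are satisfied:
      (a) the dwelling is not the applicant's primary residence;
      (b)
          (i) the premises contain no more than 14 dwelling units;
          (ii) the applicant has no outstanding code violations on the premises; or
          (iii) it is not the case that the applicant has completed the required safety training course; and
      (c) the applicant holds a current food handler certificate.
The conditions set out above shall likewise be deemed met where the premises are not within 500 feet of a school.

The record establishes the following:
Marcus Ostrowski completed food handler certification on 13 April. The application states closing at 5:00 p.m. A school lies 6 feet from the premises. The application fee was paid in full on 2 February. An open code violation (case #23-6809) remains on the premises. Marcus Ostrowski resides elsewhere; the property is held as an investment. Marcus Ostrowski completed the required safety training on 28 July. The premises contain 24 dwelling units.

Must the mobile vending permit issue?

(1) not (fee paid) — not met.
(a) not (primary residence) — met.
(i) ≤ 14 units — not met.
(ii) no code violations — fails.
(iii) not (safety training) — not met.
So (b) is not satisfied (F OR F OR F).
(c) food handler cert. — met.
So (2) is not satisfied (T AND F AND T).
Overall = F OR F = false.
Exception (≥500 ft from school) — not satisfied.
Result: main false OR exception false → false.

No — denied.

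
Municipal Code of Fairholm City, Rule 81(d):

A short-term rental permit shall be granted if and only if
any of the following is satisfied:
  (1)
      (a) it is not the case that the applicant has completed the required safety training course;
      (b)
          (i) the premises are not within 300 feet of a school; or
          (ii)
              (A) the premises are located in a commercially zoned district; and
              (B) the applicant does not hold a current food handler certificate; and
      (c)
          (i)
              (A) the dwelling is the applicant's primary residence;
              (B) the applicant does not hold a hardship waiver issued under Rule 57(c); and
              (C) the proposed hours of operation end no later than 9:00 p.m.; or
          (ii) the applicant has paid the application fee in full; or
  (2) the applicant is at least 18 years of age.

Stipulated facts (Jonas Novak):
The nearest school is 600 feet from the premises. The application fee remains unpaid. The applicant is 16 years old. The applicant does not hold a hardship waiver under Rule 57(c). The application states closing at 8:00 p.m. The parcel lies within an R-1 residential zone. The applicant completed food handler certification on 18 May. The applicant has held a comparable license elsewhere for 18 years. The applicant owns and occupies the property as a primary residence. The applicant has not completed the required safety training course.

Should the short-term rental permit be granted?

Yes — granted.

(a) not (safety training) — met.
(i) ≥300 ft from school — met.
(A) commercially zoned — not satisfied.
(B) not (food handler cert.) — not met.
(ii) = F AND F = false.
So (b) is satisfied (T OR F).
(A) primary residence — satisfied.
(B) not (hardship waiver) — holds.
(C) closes by 9 p.m. — satisfied.
So (i) is satisfied (T AND T AND T).
(ii) fee paid — fails.
So (c) is satisfied (T OR F).
(1) = T AND T AND T = true.
(2) age ≥ 18 — not satisfied.
So Overall is satisfied (T OR F).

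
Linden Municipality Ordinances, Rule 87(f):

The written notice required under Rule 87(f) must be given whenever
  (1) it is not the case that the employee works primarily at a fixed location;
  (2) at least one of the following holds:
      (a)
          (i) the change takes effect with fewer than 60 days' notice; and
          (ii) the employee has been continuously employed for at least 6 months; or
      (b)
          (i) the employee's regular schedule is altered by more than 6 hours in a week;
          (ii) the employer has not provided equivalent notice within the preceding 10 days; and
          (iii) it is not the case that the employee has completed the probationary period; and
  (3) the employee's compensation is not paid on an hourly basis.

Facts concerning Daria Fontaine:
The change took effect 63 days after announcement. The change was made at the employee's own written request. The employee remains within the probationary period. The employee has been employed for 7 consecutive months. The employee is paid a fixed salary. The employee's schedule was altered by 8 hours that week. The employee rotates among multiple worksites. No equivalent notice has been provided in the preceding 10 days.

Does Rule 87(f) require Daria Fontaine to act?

Yes — required.

(1) not (fixed location) — met.
(i) < 60 days' notice — not satisfied.
(ii) tenure ≥ 6 mo. — satisfied.
So (a) is not satisfied (F AND T).
(i) schedule shift > 6h — satisfied.
(ii) no recent notice — met.
(iii) not (past probation) — satisfied.
(b): T AND T AND T → true.
(2) = F OR T = true.
(3) not (hourly-paid) — met.
So Overall is satisfied (T AND T AND T).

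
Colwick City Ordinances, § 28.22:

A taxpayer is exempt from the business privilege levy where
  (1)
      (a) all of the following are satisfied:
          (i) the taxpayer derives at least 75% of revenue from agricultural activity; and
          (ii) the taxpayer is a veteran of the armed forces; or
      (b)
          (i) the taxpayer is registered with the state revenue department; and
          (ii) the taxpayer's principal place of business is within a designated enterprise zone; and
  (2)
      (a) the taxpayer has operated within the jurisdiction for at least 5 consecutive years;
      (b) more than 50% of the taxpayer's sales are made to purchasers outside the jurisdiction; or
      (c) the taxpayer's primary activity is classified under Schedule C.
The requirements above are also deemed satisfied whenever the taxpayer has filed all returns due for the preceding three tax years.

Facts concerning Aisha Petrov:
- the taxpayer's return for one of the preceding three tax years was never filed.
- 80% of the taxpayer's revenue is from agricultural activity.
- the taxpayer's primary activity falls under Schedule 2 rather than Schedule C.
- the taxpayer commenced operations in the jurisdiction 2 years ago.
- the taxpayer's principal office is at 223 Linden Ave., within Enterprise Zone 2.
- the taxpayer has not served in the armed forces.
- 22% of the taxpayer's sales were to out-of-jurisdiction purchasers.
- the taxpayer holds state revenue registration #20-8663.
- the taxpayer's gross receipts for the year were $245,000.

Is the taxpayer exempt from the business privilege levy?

(i) ≥75% agricultural — met.
(ii) veteran — not met.
So (a) is not satisfied (T AND F).
(i) state-registered — holds.
(ii) in enterprise zone — holds.
So (b) is satisfied (T AND T).
So (1) is satisfied (F OR T).
(a) ≥ 5 yrs in jurisdiction — not satisfied.
(b) >50% out-of-jur. sales — not satisfied.
(c) Schedule C activity — fails.
(2) = F OR F OR F = false.
Overall: T AND F → false.
Exception (returns current) — not satisfied.
Result: main false OR exception false → false.

No — not exempt.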